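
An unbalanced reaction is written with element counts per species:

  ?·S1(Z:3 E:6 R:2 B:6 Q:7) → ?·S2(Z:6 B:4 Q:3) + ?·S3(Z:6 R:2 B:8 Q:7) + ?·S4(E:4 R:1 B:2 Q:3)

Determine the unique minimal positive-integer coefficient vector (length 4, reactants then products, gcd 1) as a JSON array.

Coefficients: [4, 1, 1, 6]

Z: 4·3 = 12 | 1·6+1·6+6·0 = 12
E: 4·6 = 24 | 1·0+1·0+6·4 = 24
R: 4·2 = 8 | 1·0+1·2+6·1 = 8
B: 4·6 = 24 | 1·4+1·8+6·2 = 24
Q: 4·7 = 28 | 1·3+1·7+6·3 = 28
gcd(4,1,1,6) = 1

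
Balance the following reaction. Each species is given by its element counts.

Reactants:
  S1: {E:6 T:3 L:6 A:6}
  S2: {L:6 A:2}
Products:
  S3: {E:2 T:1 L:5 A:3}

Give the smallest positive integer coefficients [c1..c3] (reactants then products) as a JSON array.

Coefficients: [2, 3, 6]

E: 2·6+3·0 = 12 | 6·2 = 12
T: 2·3+3·0 = 6 | 6·1 = 6
L: 2·6+3·6 = 30 | 6·5 = 30
A: 2·6+3·2 = 18 | 6·3 = 18
gcd(2,3,6) = 1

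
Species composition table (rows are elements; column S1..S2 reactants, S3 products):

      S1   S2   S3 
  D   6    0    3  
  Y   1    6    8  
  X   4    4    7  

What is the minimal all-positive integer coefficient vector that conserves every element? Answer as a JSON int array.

D: 2·6+5·0 = 12 | 4·3 = 12
Y: 2·1+5·6 = 32 | 4·8 = 32
X: 2·4+5·4 = 28 | 4·7 = 28
gcd(2,5,4) = 1

Coefficients: [2, 5, 4]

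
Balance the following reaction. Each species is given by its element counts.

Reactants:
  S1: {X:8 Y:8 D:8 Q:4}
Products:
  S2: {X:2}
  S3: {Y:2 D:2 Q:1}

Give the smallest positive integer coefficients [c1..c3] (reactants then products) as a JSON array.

Coefficients: [1, 4, 4]

X: 1·8 = 8 | 4·2+4·0 = 8
Y: 1·8 = 8 | 4·0+4·2 = 8
D: 1·8 = 8 | 4·0+4·2 = 8
Q: 1·4 = 4 | 4·0+4·1 = 4
gcd(1,4,4) = 1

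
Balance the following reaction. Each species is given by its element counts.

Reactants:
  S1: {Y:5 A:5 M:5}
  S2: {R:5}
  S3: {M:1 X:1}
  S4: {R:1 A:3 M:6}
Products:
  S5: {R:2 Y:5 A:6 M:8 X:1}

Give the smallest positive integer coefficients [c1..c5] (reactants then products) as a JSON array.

Coefficients: [3, 1, 3, 1, 3]

R: 3·0+1·5+3·0+1·1 = 6 | 3·2 = 6
Y: 3·5+1·0+3·0+1·0 = 15 | 3·5 = 15
A: 3·5+1·0+3·0+1·3 = 18 | 3·6 = 18
M: 3·5+1·0+3·1+1·6 = 24 | 3·8 = 24
X: 3·0+1·0+3·1+1·0 = 3 | 3·1 = 3
gcd(3,1,3,1,3) = 1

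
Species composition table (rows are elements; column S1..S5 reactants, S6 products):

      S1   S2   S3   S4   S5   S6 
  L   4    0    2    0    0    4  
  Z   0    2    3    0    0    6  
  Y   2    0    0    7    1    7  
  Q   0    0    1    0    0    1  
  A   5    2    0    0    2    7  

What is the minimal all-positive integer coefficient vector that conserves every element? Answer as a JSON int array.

L: 2·4+6·0+4·2+3·0+3·0 = 16 | 4·4 = 16
Z: 2·0+6·2+4·3+3·0+3·0 = 24 | 4·6 = 24
Y: 2·2+6·0+4·0+3·7+3·1 = 28 | 4·7 = 28
Q: 2·0+6·0+4·1+3·0+3·0 = 4 | 4·1 = 4
A: 2·5+6·2+4·0+3·0+3·2 = 28 | 4·7 = 28
gcd(2,6,4,3,3,4) = 1

Coefficients: [2, 6, 4, 3, 3, 4]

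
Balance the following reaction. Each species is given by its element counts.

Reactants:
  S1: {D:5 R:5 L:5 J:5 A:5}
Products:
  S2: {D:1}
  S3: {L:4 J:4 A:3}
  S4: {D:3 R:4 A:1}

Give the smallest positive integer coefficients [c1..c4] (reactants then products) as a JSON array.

Coefficients: [4, 5, 5, 5]

D: 4·5 = 20 | 5·1+5·0+5·3 = 20
R: 4·5 = 20 | 5·0+5·0+5·4 = 20
L: 4·5 = 20 | 5·0+5·4+5·0 = 20
J: 4·5 = 20 | 5·0+5·4+5·0 = 20
A: 4·5 = 20 | 5·0+5·3+5·1 = 20
gcd(4,5,5,5) = 1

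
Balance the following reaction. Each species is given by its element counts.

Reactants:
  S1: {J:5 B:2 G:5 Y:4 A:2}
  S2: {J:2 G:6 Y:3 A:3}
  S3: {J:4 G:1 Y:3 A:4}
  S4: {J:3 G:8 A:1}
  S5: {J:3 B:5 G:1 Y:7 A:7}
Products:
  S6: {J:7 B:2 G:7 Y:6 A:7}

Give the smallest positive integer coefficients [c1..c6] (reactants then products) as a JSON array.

J: 1·5+1·2+5·4+3·3+2·3 = 42 | 6·7 = 42
B: 1·2+1·0+5·0+3·0+2·5 = 12 | 6·2 = 12
G: 1·5+1·6+5·1+3·8+2·1 = 42 | 6·7 = 42
Y: 1·4+1·3+5·3+3·0+2·7 = 36 | 6·6 = 36
A: 1·2+1·3+5·4+3·1+2·7 = 42 | 6·7 = 42
gcd(1,1,5,3,2,6) = 1

Coefficients: [1, 1, 5, 3, 2, 6]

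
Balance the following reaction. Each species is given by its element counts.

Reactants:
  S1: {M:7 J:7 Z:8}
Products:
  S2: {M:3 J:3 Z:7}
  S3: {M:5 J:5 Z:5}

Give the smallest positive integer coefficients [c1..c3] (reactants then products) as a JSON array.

M: 4·7 = 28 | 1·3+5·5 = 28
J: 4·7 = 28 | 1·3+5·5 = 28
Z: 4·8 = 32 | 1·7+5·5 = 32
gcd(4,1,5) = 1

Coefficients: [4, 1, 5]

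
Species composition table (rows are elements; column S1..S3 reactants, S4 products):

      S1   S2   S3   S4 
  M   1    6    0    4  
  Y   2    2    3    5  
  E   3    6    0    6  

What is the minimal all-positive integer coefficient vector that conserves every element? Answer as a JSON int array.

Coefficients: [6, 3, 4, 6]

M: 6·1+3·6+4·0 = 24 | 6·4 = 24
Y: 6·2+3·2+4·3 = 30 | 6·5 = 30
E: 6·3+3·6+4·0 = 36 | 6·6 = 36
gcd(6,3,4,6) = 1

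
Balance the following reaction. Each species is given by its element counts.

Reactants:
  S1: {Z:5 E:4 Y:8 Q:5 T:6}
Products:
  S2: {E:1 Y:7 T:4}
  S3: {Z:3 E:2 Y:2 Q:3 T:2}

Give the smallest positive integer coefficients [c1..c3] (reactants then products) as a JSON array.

Coefficients: [3, 2, 5]

Z: 3·5 = 15 | 2·0+5·3 = 15
E: 3·4 = 12 | 2·1+5·2 = 12
Y: 3·8 = 24 | 2·7+5·2 = 24
Q: 3·5 = 15 | 2·0+5·3 = 15
T: 3·6 = 18 | 2·4+5·2 = 18
gcd(3,2,5) = 1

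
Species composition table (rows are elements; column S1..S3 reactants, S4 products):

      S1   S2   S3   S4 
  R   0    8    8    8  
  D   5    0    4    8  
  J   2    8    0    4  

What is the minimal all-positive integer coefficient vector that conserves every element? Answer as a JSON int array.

Coefficients: [4, 1, 3, 4]

R: 4·0+1·8+3·8 = 32 | 4·8 = 32
D: 4·5+1·0+3·4 = 32 | 4·8 = 32
J: 4·2+1·8+3·0 = 16 | 4·4 = 16
gcd(4,1,3,4) = 1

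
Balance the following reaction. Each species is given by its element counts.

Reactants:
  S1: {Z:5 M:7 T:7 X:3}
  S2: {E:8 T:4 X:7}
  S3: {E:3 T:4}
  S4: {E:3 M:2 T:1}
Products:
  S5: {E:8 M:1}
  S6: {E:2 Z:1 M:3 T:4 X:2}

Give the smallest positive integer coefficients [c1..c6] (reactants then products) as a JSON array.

E: 1·0+1·8+1·3+5·3 = 26 | 2·8+5·2 = 26
Z: 1·5+1·0+1·0+5·0 = 5 | 2·0+5·1 = 5
M: 1·7+1·0+1·0+5·2 = 17 | 2·1+5·3 = 17
T: 1·7+1·4+1·4+5·1 = 20 | 2·0+5·4 = 20
X: 1·3+1·7+1·0+5·0 = 10 | 2·0+5·2 = 10
gcd(1,1,1,5,2,5) = 1

Coefficients: [1, 1, 1, 5, 2, 5]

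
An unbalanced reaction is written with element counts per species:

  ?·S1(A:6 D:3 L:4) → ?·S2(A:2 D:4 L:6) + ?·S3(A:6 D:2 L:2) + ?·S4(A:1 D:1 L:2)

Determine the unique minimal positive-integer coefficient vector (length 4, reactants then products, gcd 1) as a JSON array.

A: 6·6 = 36 | 1·2+5·6+4·1 = 36
D: 6·3 = 18 | 1·4+5·2+4·1 = 18
L: 6·4 = 24 | 1·6+5·2+4·2 = 24
gcd(6,1,5,4) = 1

Coefficients: [6, 1, 5, 4]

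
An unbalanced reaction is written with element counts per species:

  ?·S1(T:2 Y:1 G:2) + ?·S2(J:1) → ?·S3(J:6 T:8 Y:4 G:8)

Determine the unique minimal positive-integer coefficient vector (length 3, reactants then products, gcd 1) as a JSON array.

J: 4·0+6·1 = 6 | 1·6 = 6
T: 4·2+6·0 = 8 | 1·8 = 8
Y: 4·1+6·0 = 4 | 1·4 = 4
G: 4·2+6·0 = 8 | 1·8 = 8
gcd(4,6,1) = 1

Coefficients: [4, 6, 1]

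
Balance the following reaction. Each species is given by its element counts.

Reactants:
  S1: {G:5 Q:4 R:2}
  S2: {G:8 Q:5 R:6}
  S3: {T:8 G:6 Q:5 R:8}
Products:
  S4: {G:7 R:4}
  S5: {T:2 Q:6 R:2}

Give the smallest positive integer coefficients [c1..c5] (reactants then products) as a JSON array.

T: 1·0+3·0+1·8 = 8 | 5·0+4·2 = 8
G: 1·5+3·8+1·6 = 35 | 5·7+4·0 = 35
Q: 1·4+3·5+1·5 = 24 | 5·0+4·6 = 24
R: 1·2+3·6+1·8 = 28 | 5·4+4·2 = 28
gcd(1,3,1,5,4) = 1

Coefficients: [1, 3, 1, 5, 4]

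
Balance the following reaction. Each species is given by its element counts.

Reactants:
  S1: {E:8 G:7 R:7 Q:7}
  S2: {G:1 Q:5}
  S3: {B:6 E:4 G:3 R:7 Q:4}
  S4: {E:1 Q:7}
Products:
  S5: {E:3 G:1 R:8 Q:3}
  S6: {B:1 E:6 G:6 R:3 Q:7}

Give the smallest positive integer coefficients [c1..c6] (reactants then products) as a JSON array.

Coefficients: [5, 1, 1, 1, 3, 6]

B: 5·0+1·0+1·6+1·0 = 6 | 3·0+6·1 = 6
E: 5·8+1·0+1·4+1·1 = 45 | 3·3+6·6 = 45
G: 5·7+1·1+1·3+1·0 = 39 | 3·1+6·6 = 39
R: 5·7+1·0+1·7+1·0 = 42 | 3·8+6·3 = 42
Q: 5·7+1·5+1·4+1·7 = 51 | 3·3+6·7 = 51
gcd(5,1,1,1,3,6) = 1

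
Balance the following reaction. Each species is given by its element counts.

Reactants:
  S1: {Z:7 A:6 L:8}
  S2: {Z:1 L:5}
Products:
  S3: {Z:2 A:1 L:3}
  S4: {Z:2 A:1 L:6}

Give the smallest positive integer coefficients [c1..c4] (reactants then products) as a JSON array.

Z: 1·7+5·1 = 12 | 1·2+5·2 = 12
A: 1·6+5·0 = 6 | 1·1+5·1 = 6
L: 1·8+5·5 = 33 | 1·3+5·6 = 33
gcd(1,5,1,5) = 1

Coefficients: [1, 5, 1, 5]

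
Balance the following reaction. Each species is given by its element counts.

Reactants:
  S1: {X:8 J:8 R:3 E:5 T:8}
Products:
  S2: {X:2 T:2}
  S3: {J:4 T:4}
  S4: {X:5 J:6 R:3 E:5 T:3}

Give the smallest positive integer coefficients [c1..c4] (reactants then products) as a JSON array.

X: 2·8 = 16 | 3·2+1·0+2·5 = 16
J: 2·8 = 16 | 3·0+1·4+2·6 = 16
R: 2·3 = 6 | 3·0+1·0+2·3 = 6
E: 2·5 = 10 | 3·0+1·0+2·5 = 10
T: 2·8 = 16 | 3·2+1·4+2·3 = 16
gcd(2,3,1,2) = 1

Coefficients: [2, 3, 1, 2]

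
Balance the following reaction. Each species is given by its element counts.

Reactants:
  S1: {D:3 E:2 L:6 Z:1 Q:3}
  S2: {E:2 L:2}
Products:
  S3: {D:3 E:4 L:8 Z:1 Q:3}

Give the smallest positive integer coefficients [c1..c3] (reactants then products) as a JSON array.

D: 1·3+1·0 = 3 | 1·3 = 3
E: 1·2+1·2 = 4 | 1·4 = 4
L: 1·6+1·2 = 8 | 1·8 = 8
Z: 1·1+1·0 = 1 | 1·1 = 1
Q: 1·3+1·0 = 3 | 1·3 = 3
gcd(1,1,1) = 1

Coefficients: [1, 1, 1]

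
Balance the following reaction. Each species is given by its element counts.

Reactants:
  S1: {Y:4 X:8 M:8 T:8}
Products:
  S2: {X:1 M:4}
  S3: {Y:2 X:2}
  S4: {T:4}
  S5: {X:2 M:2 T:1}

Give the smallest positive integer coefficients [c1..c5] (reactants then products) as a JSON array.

Y: 3·4 = 12 | 4·0+6·2+5·0+4·0 = 12
X: 3·8 = 24 | 4·1+6·2+5·0+4·2 = 24
M: 3·8 = 24 | 4·4+6·0+5·0+4·2 = 24
T: 3·8 = 24 | 4·0+6·0+5·4+4·1 = 24
gcd(3,4,6,5,4) = 1

Coefficients: [3, 4, 6, 5, 4]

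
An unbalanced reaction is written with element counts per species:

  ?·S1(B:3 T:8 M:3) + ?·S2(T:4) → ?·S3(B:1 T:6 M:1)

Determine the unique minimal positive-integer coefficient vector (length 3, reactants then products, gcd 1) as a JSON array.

Coefficients: [2, 5, 6]

B: 2·3+5·0 = 6 | 6·1 = 6
T: 2·8+5·4 = 36 | 6·6 = 36
M: 2·3+5·0 = 6 | 6·1 = 6
gcd(2,5,6) = 1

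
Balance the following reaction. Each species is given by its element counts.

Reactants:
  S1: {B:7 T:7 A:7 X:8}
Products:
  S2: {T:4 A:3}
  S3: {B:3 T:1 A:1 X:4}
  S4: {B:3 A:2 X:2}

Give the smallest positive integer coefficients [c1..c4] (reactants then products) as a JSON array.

Coefficients: [3, 4, 5, 2]

B: 3·7 = 21 | 4·0+5·3+2·3 = 21
T: 3·7 = 21 | 4·4+5·1+2·0 = 21
A: 3·7 = 21 | 4·3+5·1+2·2 = 21
X: 3·8 = 24 | 4·0+5·4+2·2 = 24
gcd(3,4,5,2) = 1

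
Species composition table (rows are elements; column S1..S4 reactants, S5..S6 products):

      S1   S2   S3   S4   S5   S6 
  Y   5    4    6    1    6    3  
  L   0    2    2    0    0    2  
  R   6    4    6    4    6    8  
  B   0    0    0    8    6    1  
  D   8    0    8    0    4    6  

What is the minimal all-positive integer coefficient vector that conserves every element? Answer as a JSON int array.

Y: 5·5+3·4+1·6+5·1 = 48 | 6·6+4·3 = 48
L: 5·0+3·2+1·2+5·0 = 8 | 6·0+4·2 = 8
R: 5·6+3·4+1·6+5·4 = 68 | 6·6+4·8 = 68
B: 5·0+3·0+1·0+5·8 = 40 | 6·6+4·1 = 40
D: 5·8+3·0+1·8+5·0 = 48 | 6·4+4·6 = 48
gcd(5,3,1,5,6,4) = 1

Coefficients: [5, 3, 1, 5, 6, 4]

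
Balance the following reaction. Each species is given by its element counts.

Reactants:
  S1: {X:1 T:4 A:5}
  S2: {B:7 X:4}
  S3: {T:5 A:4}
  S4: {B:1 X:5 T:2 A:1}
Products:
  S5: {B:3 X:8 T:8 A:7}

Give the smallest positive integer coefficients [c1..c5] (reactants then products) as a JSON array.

Coefficients: [3, 1, 2, 5, 4]

B: 3·0+1·7+2·0+5·1 = 12 | 4·3 = 12
X: 3·1+1·4+2·0+5·5 = 32 | 4·8 = 32
T: 3·4+1·0+2·5+5·2 = 32 | 4·8 = 32
A: 3·5+1·0+2·4+5·1 = 28 | 4·7 = 28
gcd(3,1,2,5,4) = 1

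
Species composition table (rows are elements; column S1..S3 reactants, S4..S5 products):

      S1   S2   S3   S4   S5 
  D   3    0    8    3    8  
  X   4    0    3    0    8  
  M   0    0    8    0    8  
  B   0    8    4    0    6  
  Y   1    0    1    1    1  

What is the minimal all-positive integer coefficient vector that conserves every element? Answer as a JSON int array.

Coefficients: [5, 1, 4, 5, 4]

D: 5·3+1·0+4·8 = 47 | 5·3+4·8 = 47
X: 5·4+1·0+4·3 = 32 | 5·0+4·8 = 32
M: 5·0+1·0+4·8 = 32 | 5·0+4·8 = 32
B: 5·0+1·8+4·4 = 24 | 5·0+4·6 = 24
Y: 5·1+1·0+4·1 = 9 | 5·1+4·1 = 9
gcd(5,1,4,5,4) = 1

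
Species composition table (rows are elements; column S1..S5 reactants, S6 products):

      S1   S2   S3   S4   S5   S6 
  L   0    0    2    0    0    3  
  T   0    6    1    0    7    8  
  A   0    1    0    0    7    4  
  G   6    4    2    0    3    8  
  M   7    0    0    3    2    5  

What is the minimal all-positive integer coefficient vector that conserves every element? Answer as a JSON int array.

Coefficients: [1, 2, 6, 3, 2, 4]

L: 1·0+2·0+6·2+3·0+2·0 = 12 | 4·3 = 12
T: 1·0+2·6+6·1+3·0+2·7 = 32 | 4·8 = 32
A: 1·0+2·1+6·0+3·0+2·7 = 16 | 4·4 = 16
G: 1·6+2·4+6·2+3·0+2·3 = 32 | 4·8 = 32
M: 1·7+2·0+6·0+3·3+2·2 = 20 | 4·5 = 20
gcd(1,2,6,3,2,4) = 1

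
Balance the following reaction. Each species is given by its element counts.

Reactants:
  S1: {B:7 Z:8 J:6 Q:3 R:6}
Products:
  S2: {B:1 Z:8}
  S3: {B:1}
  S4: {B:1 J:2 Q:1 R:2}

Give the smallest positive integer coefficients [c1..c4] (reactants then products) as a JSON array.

B: 1·7 = 7 | 1·1+3·1+3·1 = 7
Z: 1·8 = 8 | 1·8+3·0+3·0 = 8
J: 1·6 = 6 | 1·0+3·0+3·2 = 6
Q: 1·3 = 3 | 1·0+3·0+3·1 = 3
R: 1·6 = 6 | 1·0+3·0+3·2 = 6
gcd(1,1,3,3) = 1

Coefficients: [1, 1, 3, 3]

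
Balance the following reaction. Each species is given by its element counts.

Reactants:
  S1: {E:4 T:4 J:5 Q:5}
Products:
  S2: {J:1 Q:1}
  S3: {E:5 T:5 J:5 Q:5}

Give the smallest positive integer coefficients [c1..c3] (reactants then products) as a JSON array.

E: 5·4 = 20 | 5·0+4·5 = 20
T: 5·4 = 20 | 5·0+4·5 = 20
J: 5·5 = 25 | 5·1+4·5 = 25
Q: 5·5 = 25 | 5·1+4·5 = 25
gcd(5,5,4) = 1

Coefficients: [5, 5, 4]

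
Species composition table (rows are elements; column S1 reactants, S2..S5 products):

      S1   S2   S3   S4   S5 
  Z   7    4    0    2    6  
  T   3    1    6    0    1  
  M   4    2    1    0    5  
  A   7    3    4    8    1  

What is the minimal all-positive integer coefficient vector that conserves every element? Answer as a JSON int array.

Coefficients: [4, 5, 1, 1, 1]

Z: 4·7 = 28 | 5·4+1·0+1·2+1·6 = 28
T: 4·3 = 12 | 5·1+1·6+1·0+1·1 = 12
M: 4·4 = 16 | 5·2+1·1+1·0+1·5 = 16
A: 4·7 = 28 | 5·3+1·4+1·8+1·1 = 28
gcd(4,5,1,1,1) = 1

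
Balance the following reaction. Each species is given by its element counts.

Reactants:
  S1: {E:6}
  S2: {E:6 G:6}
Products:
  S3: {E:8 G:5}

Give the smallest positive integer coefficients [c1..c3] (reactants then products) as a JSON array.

E: 3·6+5·6 = 48 | 6·8 = 48
G: 3·0+5·6 = 30 | 6·5 = 30
gcd(3,5,6) = 1

Coefficients: [3, 5, 6]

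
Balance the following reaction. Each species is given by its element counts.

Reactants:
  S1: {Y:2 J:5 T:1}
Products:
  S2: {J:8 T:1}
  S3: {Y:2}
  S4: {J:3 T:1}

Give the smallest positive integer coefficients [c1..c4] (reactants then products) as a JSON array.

Y: 5·2 = 10 | 2·0+5·2+3·0 = 10
J: 5·5 = 25 | 2·8+5·0+3·3 = 25
T: 5·1 = 5 | 2·1+5·0+3·1 = 5
gcd(5,2,5,3) = 1

Coefficients: [5, 2, 5, 3]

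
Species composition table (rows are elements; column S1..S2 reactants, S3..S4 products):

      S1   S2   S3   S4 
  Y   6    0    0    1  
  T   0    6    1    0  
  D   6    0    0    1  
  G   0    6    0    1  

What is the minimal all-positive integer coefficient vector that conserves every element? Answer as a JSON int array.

Coefficients: [1, 1, 6, 6]

Y: 1·6+1·0 = 6 | 6·0+6·1 = 6
T: 1·0+1·6 = 6 | 6·1+6·0 = 6
D: 1·6+1·0 = 6 | 6·0+6·1 = 6
G: 1·0+1·6 = 6 | 6·0+6·1 = 6
gcd(1,1,6,6) = 1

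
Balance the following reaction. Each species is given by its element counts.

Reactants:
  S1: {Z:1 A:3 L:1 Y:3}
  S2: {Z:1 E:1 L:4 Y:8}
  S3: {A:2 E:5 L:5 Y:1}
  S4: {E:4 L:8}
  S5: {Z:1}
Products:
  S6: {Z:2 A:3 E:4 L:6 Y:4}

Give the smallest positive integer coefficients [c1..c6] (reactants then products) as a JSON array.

Coefficients: [3, 1, 3, 1, 6, 5]

Z: 3·1+1·1+3·0+1·0+6·1 = 10 | 5·2 = 10
A: 3·3+1·0+3·2+1·0+6·0 = 15 | 5·3 = 15
E: 3·0+1·1+3·5+1·4+6·0 = 20 | 5·4 = 20
L: 3·1+1·4+3·5+1·8+6·0 = 30 | 5·6 = 30
Y: 3·3+1·8+3·1+1·0+6·0 = 20 | 5·4 = 20
gcd(3,1,3,1,6,5) = 1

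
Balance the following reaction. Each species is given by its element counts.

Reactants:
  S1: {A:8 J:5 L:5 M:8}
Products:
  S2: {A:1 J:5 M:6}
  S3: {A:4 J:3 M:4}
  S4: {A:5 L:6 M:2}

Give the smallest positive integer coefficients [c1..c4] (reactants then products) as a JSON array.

Coefficients: [6, 3, 5, 5]

A: 6·8 = 48 | 3·1+5·4+5·5 = 48
J: 6·5 = 30 | 3·5+5·3+5·0 = 30
L: 6·5 = 30 | 3·0+5·0+5·6 = 30
M: 6·8 = 48 | 3·6+5·4+5·2 = 48
gcd(6,3,5,5) = 1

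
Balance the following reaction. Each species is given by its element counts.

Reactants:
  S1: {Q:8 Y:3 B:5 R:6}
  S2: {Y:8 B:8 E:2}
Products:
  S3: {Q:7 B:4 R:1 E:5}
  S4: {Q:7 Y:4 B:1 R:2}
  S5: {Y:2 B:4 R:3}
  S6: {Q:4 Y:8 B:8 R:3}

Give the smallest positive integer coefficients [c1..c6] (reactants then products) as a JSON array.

Q: 6·8+5·0 = 48 | 2·7+2·7+5·0+5·4 = 48
Y: 6·3+5·8 = 58 | 2·0+2·4+5·2+5·8 = 58
B: 6·5+5·8 = 70 | 2·4+2·1+5·4+5·8 = 70
R: 6·6+5·0 = 36 | 2·1+2·2+5·3+5·3 = 36
E: 6·0+5·2 = 10 | 2·5+2·0+5·0+5·0 = 10
gcd(6,5,2,2,5,5) = 1

Coefficients: [6, 5, 2, 2, 5, 5]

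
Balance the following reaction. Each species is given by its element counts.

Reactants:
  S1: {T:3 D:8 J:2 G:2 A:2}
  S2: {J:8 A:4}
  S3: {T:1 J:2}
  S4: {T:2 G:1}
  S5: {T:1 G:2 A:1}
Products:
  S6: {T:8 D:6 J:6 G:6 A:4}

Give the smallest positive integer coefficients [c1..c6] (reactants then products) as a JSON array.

Coefficients: [3, 1, 5, 6, 6, 4]

T: 3·3+1·0+5·1+6·2+6·1 = 32 | 4·8 = 32
D: 3·8+1·0+5·0+6·0+6·0 = 24 | 4·6 = 24
J: 3·2+1·8+5·2+6·0+6·0 = 24 | 4·6 = 24
G: 3·2+1·0+5·0+6·1+6·2 = 24 | 4·6 = 24
A: 3·2+1·4+5·0+6·0+6·1 = 16 | 4·4 = 16
gcd(3,1,5,6,6,4) = 1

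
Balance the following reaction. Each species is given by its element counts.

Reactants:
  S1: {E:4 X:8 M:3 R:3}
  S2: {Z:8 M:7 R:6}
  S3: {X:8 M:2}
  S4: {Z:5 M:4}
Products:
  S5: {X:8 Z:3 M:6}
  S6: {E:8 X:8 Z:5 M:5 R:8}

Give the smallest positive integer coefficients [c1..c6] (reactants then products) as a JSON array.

E: 6·4+1·0+3·0+5·0 = 24 | 6·0+3·8 = 24
X: 6·8+1·0+3·8+5·0 = 72 | 6·8+3·8 = 72
Z: 6·0+1·8+3·0+5·5 = 33 | 6·3+3·5 = 33
M: 6·3+1·7+3·2+5·4 = 51 | 6·6+3·5 = 51
R: 6·3+1·6+3·0+5·0 = 24 | 6·0+3·8 = 24
gcd(6,1,3,5,6,3) = 1

Coefficients: [6, 1, 3, 5, 6, 3]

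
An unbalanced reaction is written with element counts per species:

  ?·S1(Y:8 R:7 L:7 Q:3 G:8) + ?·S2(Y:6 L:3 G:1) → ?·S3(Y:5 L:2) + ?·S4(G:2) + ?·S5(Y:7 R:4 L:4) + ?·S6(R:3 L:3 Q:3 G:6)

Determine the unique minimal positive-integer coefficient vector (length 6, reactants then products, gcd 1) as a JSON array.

Y: 3·8+2·6 = 36 | 3·5+4·0+3·7+3·0 = 36
R: 3·7+2·0 = 21 | 3·0+4·0+3·4+3·3 = 21
L: 3·7+2·3 = 27 | 3·2+4·0+3·4+3·3 = 27
Q: 3·3+2·0 = 9 | 3·0+4·0+3·0+3·3 = 9
G: 3·8+2·1 = 26 | 3·0+4·2+3·0+3·6 = 26
gcd(3,2,3,4,3,3) = 1

Coefficients: [3, 2, 3, 4, 3, 3]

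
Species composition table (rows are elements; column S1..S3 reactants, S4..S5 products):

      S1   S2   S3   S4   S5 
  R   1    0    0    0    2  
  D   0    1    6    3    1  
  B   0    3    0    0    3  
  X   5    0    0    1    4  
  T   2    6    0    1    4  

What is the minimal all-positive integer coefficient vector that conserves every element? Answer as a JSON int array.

Coefficients: [2, 1, 3, 6, 1]

R: 2·1+1·0+3·0 = 2 | 6·0+1·2 = 2
D: 2·0+1·1+3·6 = 19 | 6·3+1·1 = 19
B: 2·0+1·3+3·0 = 3 | 6·0+1·3 = 3
X: 2·5+1·0+3·0 = 10 | 6·1+1·4 = 10
T: 2·2+1·6+3·0 = 10 | 6·1+1·4 = 10
gcd(2,1,3,6,1) = 1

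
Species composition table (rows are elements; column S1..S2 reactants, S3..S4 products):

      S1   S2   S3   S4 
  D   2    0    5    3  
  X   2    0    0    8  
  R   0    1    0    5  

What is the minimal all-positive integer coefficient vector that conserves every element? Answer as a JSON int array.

Coefficients: [4, 5, 1, 1]

D: 4·2+5·0 = 8 | 1·5+1·3 = 8
X: 4·2+5·0 = 8 | 1·0+1·8 = 8
R: 4·0+5·1 = 5 | 1·0+1·5 = 5
gcd(4,5,1,1) = 1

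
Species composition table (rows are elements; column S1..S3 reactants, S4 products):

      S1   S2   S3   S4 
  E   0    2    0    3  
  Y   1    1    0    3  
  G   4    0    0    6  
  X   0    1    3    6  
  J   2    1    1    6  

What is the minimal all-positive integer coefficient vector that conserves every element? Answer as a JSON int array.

Coefficients: [3, 3, 3, 2]

E: 3·0+3·2+3·0 = 6 | 2·3 = 6
Y: 3·1+3·1+3·0 = 6 | 2·3 = 6
G: 3·4+3·0+3·0 = 12 | 2·6 = 12
X: 3·0+3·1+3·3 = 12 | 2·6 = 12
J: 3·2+3·1+3·1 = 12 | 2·6 = 12
gcd(3,3,3,2) = 1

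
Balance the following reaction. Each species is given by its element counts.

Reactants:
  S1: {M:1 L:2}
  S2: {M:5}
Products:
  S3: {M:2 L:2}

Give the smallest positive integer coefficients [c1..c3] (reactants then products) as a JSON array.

Coefficients: [5, 1, 5]

M: 5·1+1·5 = 10 | 5·2 = 10
L: 5·2+1·0 = 10 | 5·2 = 10
gcd(5,1,5) = 1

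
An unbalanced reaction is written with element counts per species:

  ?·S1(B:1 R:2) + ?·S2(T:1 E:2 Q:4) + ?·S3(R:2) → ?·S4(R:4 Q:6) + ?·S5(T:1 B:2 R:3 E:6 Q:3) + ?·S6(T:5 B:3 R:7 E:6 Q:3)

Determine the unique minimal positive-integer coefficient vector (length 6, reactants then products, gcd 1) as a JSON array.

Coefficients: [5, 6, 6, 3, 1, 1]

T: 5·0+6·1+6·0 = 6 | 3·0+1·1+1·5 = 6
B: 5·1+6·0+6·0 = 5 | 3·0+1·2+1·3 = 5
R: 5·2+6·0+6·2 = 22 | 3·4+1·3+1·7 = 22
E: 5·0+6·2+6·0 = 12 | 3·0+1·6+1·6 = 12
Q: 5·0+6·4+6·0 = 24 | 3·6+1·3+1·3 = 24
gcd(5,6,6,3,1,1) = 1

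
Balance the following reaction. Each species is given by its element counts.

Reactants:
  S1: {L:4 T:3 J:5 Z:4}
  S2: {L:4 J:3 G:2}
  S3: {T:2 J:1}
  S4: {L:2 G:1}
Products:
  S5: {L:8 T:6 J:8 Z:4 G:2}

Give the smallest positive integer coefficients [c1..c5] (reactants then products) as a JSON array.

Coefficients: [2, 1, 3, 2, 2]

L: 2·4+1·4+3·0+2·2 = 16 | 2·8 = 16
T: 2·3+1·0+3·2+2·0 = 12 | 2·6 = 12
J: 2·5+1·3+3·1+2·0 = 16 | 2·8 = 16
Z: 2·4+1·0+3·0+2·0 = 8 | 2·4 = 8
G: 2·0+1·2+3·0+2·1 = 4 | 2·2 = 4
gcd(2,1,3,2,2) = 1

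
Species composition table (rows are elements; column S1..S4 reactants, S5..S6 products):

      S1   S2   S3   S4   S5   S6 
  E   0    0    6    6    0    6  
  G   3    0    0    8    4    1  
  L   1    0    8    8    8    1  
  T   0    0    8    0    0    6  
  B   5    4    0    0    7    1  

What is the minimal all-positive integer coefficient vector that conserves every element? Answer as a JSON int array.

E: 4·0+3·0+3·6+1·6 = 24 | 4·0+4·6 = 24
G: 4·3+3·0+3·0+1·8 = 20 | 4·4+4·1 = 20
L: 4·1+3·0+3·8+1·8 = 36 | 4·8+4·1 = 36
T: 4·0+3·0+3·8+1·0 = 24 | 4·0+4·6 = 24
B: 4·5+3·4+3·0+1·0 = 32 | 4·7+4·1 = 32
gcd(4,3,3,1,4,4) = 1

Coefficients: [4, 3, 3, 1, 4, 4]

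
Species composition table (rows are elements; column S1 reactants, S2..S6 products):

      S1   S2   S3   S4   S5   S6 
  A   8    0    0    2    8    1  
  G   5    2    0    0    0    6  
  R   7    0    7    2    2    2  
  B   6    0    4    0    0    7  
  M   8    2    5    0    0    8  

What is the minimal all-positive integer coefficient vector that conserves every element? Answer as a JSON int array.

A: 6·8 = 48 | 3·0+2·0+6·2+4·8+4·1 = 48
G: 6·5 = 30 | 3·2+2·0+6·0+4·0+4·6 = 30
R: 6·7 = 42 | 3·0+2·7+6·2+4·2+4·2 = 42
B: 6·6 = 36 | 3·0+2·4+6·0+4·0+4·7 = 36
M: 6·8 = 48 | 3·2+2·5+6·0+4·0+4·8 = 48
gcd(6,3,2,6,4,4) = 1

Coefficients: [6, 3, 2, 6, 4, 4]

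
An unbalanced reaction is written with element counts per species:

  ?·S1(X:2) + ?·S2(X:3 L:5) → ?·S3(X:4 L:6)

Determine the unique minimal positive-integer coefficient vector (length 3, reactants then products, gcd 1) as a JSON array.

Coefficients: [1, 6, 5]

X: 1·2+6·3 = 20 | 5·4 = 20
L: 1·0+6·5 = 30 | 5·6 = 30
gcd(1,6,5) = 1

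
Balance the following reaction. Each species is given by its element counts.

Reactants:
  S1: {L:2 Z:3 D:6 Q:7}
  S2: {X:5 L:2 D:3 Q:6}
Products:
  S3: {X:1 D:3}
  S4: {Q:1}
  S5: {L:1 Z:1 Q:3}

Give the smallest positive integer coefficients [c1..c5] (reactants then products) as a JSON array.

Coefficients: [2, 1, 5, 2, 6]

X: 2·0+1·5 = 5 | 5·1+2·0+6·0 = 5
L: 2·2+1·2 = 6 | 5·0+2·0+6·1 = 6
Z: 2·3+1·0 = 6 | 5·0+2·0+6·1 = 6
D: 2·6+1·3 = 15 | 5·3+2·0+6·0 = 15
Q: 2·7+1·6 = 20 | 5·0+2·1+6·3 = 20
gcd(2,1,5,2,6) = 1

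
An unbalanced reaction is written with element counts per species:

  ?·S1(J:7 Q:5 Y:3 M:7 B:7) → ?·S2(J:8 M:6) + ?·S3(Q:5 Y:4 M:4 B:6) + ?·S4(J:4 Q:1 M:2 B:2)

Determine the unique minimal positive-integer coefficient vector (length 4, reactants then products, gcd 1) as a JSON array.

Coefficients: [4, 1, 3, 5]

J: 4·7 = 28 | 1·8+3·0+5·4 = 28
Q: 4·5 = 20 | 1·0+3·5+5·1 = 20
Y: 4·3 = 12 | 1·0+3·4+5·0 = 12
M: 4·7 = 28 | 1·6+3·4+5·2 = 28
B: 4·7 = 28 | 1·0+3·6+5·2 = 28
gcd(4,1,3,5) = 1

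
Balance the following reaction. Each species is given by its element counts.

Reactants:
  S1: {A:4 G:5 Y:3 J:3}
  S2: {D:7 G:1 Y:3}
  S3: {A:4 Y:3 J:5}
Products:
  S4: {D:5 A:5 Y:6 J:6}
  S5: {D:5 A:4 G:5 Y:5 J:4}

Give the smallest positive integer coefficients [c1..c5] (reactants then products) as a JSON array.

Coefficients: [2, 5, 6, 4, 3]

D: 2·0+5·7+6·0 = 35 | 4·5+3·5 = 35
A: 2·4+5·0+6·4 = 32 | 4·5+3·4 = 32
G: 2·5+5·1+6·0 = 15 | 4·0+3·5 = 15
Y: 2·3+5·3+6·3 = 39 | 4·6+3·5 = 39
J: 2·3+5·0+6·5 = 36 | 4·6+3·4 = 36
gcd(2,5,6,4,3) = 1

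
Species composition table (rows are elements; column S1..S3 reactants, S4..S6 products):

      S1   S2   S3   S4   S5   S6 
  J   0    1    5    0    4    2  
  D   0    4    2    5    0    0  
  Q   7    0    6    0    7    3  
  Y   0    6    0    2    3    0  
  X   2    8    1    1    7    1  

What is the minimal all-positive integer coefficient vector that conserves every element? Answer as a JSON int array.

Coefficients: [3, 5, 5, 6, 6, 3]

J: 3·0+5·1+5·5 = 30 | 6·0+6·4+3·2 = 30
D: 3·0+5·4+5·2 = 30 | 6·5+6·0+3·0 = 30
Q: 3·7+5·0+5·6 = 51 | 6·0+6·7+3·3 = 51
Y: 3·0+5·6+5·0 = 30 | 6·2+6·3+3·0 = 30
X: 3·2+5·8+5·1 = 51 | 6·1+6·7+3·1 = 51
gcd(3,5,5,6,6,3) = 1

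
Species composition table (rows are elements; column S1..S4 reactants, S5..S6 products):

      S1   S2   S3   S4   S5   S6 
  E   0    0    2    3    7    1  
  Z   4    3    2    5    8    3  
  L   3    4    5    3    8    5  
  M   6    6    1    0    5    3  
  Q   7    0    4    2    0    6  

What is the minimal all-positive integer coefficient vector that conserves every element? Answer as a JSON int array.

E: 2·0+1·0+5·2+1·3 = 13 | 1·7+6·1 = 13
Z: 2·4+1·3+5·2+1·5 = 26 | 1·8+6·3 = 26
L: 2·3+1·4+5·5+1·3 = 38 | 1·8+6·5 = 38
M: 2·6+1·6+5·1+1·0 = 23 | 1·5+6·3 = 23
Q: 2·7+1·0+5·4+1·2 = 36 | 1·0+6·6 = 36
gcd(2,1,5,1,1,6) = 1

Coefficients: [2, 1, 5, 1, 1, 6]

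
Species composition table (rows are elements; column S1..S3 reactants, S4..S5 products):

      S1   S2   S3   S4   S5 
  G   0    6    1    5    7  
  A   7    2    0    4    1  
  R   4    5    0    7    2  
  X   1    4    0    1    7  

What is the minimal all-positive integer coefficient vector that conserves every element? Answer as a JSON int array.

G: 1·0+6·6+5·1 = 41 | 4·5+3·7 = 41
A: 1·7+6·2+5·0 = 19 | 4·4+3·1 = 19
R: 1·4+6·5+5·0 = 34 | 4·7+3·2 = 34
X: 1·1+6·4+5·0 = 25 | 4·1+3·7 = 25
gcd(1,6,5,4,3) = 1

Coefficients: [1, 6, 5, 4, 3]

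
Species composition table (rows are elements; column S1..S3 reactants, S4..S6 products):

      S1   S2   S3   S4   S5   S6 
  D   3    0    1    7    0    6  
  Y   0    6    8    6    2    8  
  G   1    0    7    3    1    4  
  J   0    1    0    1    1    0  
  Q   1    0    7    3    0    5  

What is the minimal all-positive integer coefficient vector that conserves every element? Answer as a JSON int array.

D: 6·3+3·0+1·1 = 19 | 1·7+2·0+2·6 = 19
Y: 6·0+3·6+1·8 = 26 | 1·6+2·2+2·8 = 26
G: 6·1+3·0+1·7 = 13 | 1·3+2·1+2·4 = 13
J: 6·0+3·1+1·0 = 3 | 1·1+2·1+2·0 = 3
Q: 6·1+3·0+1·7 = 13 | 1·3+2·0+2·5 = 13
gcd(6,3,1,1,2,2) = 1

Coefficients: [6, 3, 1, 1, 2, 2]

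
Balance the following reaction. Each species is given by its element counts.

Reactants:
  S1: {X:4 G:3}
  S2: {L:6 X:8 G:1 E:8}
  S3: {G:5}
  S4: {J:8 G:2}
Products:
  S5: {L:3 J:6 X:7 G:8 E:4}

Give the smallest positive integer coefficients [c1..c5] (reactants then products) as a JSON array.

L: 3·0+2·6+3·0+3·0 = 12 | 4·3 = 12
J: 3·0+2·0+3·0+3·8 = 24 | 4·6 = 24
X: 3·4+2·8+3·0+3·0 = 28 | 4·7 = 28
G: 3·3+2·1+3·5+3·2 = 32 | 4·8 = 32
E: 3·0+2·8+3·0+3·0 = 16 | 4·4 = 16
gcd(3,2,3,3,4) = 1

Coefficients: [3, 2, 3, 3, 4]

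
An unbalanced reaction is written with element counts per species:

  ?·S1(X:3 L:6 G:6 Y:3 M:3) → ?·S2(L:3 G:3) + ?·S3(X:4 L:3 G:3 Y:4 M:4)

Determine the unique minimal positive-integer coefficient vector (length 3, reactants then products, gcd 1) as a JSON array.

Coefficients: [4, 5, 3]

X: 4·3 = 12 | 5·0+3·4 = 12
L: 4·6 = 24 | 5·3+3·3 = 24
G: 4·6 = 24 | 5·3+3·3 = 24
Y: 4·3 = 12 | 5·0+3·4 = 12
M: 4·3 = 12 | 5·0+3·4 = 12
gcd(4,5,3) = 1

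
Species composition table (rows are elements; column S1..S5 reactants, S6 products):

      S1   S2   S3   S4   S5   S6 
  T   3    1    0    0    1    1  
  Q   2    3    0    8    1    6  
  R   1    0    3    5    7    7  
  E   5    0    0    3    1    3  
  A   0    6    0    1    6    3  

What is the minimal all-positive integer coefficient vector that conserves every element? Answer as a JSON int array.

T: 1·3+1·1+4·0+3·0+1·1 = 5 | 5·1 = 5
Q: 1·2+1·3+4·0+3·8+1·1 = 30 | 5·6 = 30
R: 1·1+1·0+4·3+3·5+1·7 = 35 | 5·7 = 35
E: 1·5+1·0+4·0+3·3+1·1 = 15 | 5·3 = 15
A: 1·0+1·6+4·0+3·1+1·6 = 15 | 5·3 = 15
gcd(1,1,4,3,1,5) = 1

Coefficients: [1, 1, 4, 3, 1, 5]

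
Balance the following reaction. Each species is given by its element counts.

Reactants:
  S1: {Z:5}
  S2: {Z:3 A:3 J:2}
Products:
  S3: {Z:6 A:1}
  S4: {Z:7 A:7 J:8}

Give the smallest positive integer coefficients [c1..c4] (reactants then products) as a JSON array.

Z: 5·5+4·3 = 37 | 5·6+1·7 = 37
A: 5·0+4·3 = 12 | 5·1+1·7 = 12
J: 5·0+4·2 = 8 | 5·0+1·8 = 8
gcd(5,4,5,1) = 1

Coefficients: [5, 4, 5, 1]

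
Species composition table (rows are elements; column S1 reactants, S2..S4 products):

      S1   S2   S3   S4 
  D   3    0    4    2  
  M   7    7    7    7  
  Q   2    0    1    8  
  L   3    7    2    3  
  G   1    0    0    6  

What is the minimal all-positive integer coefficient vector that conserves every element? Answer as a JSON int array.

D: 6·3 = 18 | 1·0+4·4+1·2 = 18
M: 6·7 = 42 | 1·7+4·7+1·7 = 42
Q: 6·2 = 12 | 1·0+4·1+1·8 = 12
L: 6·3 = 18 | 1·7+4·2+1·3 = 18
G: 6·1 = 6 | 1·0+4·0+1·6 = 6
gcd(6,1,4,1) = 1

Coefficients: [6, 1, 4, 1]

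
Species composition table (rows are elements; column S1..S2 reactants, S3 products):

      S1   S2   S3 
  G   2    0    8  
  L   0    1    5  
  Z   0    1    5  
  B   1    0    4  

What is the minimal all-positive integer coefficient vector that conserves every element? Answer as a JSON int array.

G: 4·2+5·0 = 8 | 1·8 = 8
L: 4·0+5·1 = 5 | 1·5 = 5
Z: 4·0+5·1 = 5 | 1·5 = 5
B: 4·1+5·0 = 4 | 1·4 = 4
gcd(4,5,1) = 1

Coefficients: [4, 5, 1]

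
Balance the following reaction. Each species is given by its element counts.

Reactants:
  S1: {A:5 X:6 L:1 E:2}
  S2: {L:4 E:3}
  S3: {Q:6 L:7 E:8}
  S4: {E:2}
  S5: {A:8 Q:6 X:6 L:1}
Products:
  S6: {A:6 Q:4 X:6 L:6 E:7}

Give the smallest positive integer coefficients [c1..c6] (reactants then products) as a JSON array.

Coefficients: [4, 4, 2, 3, 2, 6]

A: 4·5+4·0+2·0+3·0+2·8 = 36 | 6·6 = 36
Q: 4·0+4·0+2·6+3·0+2·6 = 24 | 6·4 = 24
X: 4·6+4·0+2·0+3·0+2·6 = 36 | 6·6 = 36
L: 4·1+4·4+2·7+3·0+2·1 = 36 | 6·6 = 36
E: 4·2+4·3+2·8+3·2+2·0 = 42 | 6·7 = 42
gcd(4,4,2,3,2,6) = 1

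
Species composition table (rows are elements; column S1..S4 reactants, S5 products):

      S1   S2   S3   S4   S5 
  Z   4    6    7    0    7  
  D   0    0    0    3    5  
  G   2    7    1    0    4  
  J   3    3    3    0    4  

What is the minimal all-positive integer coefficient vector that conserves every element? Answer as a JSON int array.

Coefficients: [2, 1, 1, 5, 3]

Z: 2·4+1·6+1·7+5·0 = 21 | 3·7 = 21
D: 2·0+1·0+1·0+5·3 = 15 | 3·5 = 15
G: 2·2+1·7+1·1+5·0 = 12 | 3·4 = 12
J: 2·3+1·3+1·3+5·0 = 12 | 3·4 = 12
gcd(2,1,1,5,3) = 1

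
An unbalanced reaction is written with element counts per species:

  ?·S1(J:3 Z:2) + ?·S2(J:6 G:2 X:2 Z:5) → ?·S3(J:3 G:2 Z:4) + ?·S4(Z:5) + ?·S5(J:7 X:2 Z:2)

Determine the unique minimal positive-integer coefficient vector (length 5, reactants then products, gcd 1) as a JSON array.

J: 4·3+3·6 = 30 | 3·3+1·0+3·7 = 30
G: 4·0+3·2 = 6 | 3·2+1·0+3·0 = 6
X: 4·0+3·2 = 6 | 3·0+1·0+3·2 = 6
Z: 4·2+3·5 = 23 | 3·4+1·5+3·2 = 23
gcd(4,3,3,1,3) = 1

Coefficients: [4, 3, 3, 1, 3]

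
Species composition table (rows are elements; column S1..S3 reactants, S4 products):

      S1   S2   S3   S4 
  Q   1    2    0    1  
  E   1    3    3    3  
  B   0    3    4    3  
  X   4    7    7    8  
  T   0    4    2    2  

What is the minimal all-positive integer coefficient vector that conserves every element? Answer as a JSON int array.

Coefficients: [3, 1, 3, 5]

Q: 3·1+1·2+3·0 = 5 | 5·1 = 5
E: 3·1+1·3+3·3 = 15 | 5·3 = 15
B: 3·0+1·3+3·4 = 15 | 5·3 = 15
X: 3·4+1·7+3·7 = 40 | 5·8 = 40
T: 3·0+1·4+3·2 = 10 | 5·2 = 10
gcd(3,1,3,5) = 1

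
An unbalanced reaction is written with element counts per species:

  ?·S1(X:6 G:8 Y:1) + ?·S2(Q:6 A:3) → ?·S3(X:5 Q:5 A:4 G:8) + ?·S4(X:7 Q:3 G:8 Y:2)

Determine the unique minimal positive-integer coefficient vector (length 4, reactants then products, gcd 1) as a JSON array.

Coefficients: [6, 4, 3, 3]

X: 6·6+4·0 = 36 | 3·5+3·7 = 36
Q: 6·0+4·6 = 24 | 3·5+3·3 = 24
A: 6·0+4·3 = 12 | 3·4+3·0 = 12
G: 6·8+4·0 = 48 | 3·8+3·8 = 48
Y: 6·1+4·0 = 6 | 3·0+3·2 = 6
gcd(6,4,3,3) = 1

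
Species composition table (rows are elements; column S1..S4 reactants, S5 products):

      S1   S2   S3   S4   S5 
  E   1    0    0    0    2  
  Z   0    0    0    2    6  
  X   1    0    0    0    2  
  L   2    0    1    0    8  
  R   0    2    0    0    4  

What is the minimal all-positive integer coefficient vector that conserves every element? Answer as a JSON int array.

E: 2·1+2·0+4·0+3·0 = 2 | 1·2 = 2
Z: 2·0+2·0+4·0+3·2 = 6 | 1·6 = 6
X: 2·1+2·0+4·0+3·0 = 2 | 1·2 = 2
L: 2·2+2·0+4·1+3·0 = 8 | 1·8 = 8
R: 2·0+2·2+4·0+3·0 = 4 | 1·4 = 4
gcd(2,2,4,3,1) = 1

Coefficients: [2, 2, 4, 3, 1]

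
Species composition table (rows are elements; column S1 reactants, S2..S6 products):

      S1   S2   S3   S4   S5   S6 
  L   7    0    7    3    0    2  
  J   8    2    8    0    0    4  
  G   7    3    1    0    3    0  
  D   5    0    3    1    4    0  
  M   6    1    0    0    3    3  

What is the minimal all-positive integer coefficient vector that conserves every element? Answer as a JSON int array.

Coefficients: [4, 6, 1, 5, 3, 3]

L: 4·7 = 28 | 6·0+1·7+5·3+3·0+3·2 = 28
J: 4·8 = 32 | 6·2+1·8+5·0+3·0+3·4 = 32
G: 4·7 = 28 | 6·3+1·1+5·0+3·3+3·0 = 28
D: 4·5 = 20 | 6·0+1·3+5·1+3·4+3·0 = 20
M: 4·6 = 24 | 6·1+1·0+5·0+3·3+3·3 = 24
gcd(4,6,1,5,3,3) = 1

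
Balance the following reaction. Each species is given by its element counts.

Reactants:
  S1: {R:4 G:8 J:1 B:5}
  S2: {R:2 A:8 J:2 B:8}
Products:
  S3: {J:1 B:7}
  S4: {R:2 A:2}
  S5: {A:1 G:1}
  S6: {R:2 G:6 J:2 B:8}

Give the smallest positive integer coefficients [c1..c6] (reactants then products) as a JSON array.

R: 3·4+2·2 = 16 | 1·0+5·2+6·0+3·2 = 16
A: 3·0+2·8 = 16 | 1·0+5·2+6·1+3·0 = 16
G: 3·8+2·0 = 24 | 1·0+5·0+6·1+3·6 = 24
J: 3·1+2·2 = 7 | 1·1+5·0+6·0+3·2 = 7
B: 3·5+2·8 = 31 | 1·7+5·0+6·0+3·8 = 31
gcd(3,2,1,5,6,3) = 1

Coefficients: [3, 2, 1, 5, 6, 3]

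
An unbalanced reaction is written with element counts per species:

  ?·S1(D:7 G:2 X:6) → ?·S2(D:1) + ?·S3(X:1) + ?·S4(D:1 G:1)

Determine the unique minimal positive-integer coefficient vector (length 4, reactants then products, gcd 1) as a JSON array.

Coefficients: [1, 5, 6, 2]

D: 1·7 = 7 | 5·1+6·0+2·1 = 7
G: 1·2 = 2 | 5·0+6·0+2·1 = 2
X: 1·6 = 6 | 5·0+6·1+2·0 = 6
gcd(1,5,6,2) = 1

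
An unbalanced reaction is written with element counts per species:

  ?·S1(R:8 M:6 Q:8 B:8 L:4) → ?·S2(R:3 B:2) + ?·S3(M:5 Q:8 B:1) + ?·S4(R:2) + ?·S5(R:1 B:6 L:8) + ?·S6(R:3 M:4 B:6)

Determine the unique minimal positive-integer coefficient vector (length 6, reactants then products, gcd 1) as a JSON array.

Coefficients: [4, 5, 4, 6, 2, 1]

R: 4·8 = 32 | 5·3+4·0+6·2+2·1+1·3 = 32
M: 4·6 = 24 | 5·0+4·5+6·0+2·0+1·4 = 24
Q: 4·8 = 32 | 5·0+4·8+6·0+2·0+1·0 = 32
B: 4·8 = 32 | 5·2+4·1+6·0+2·6+1·6 = 32
L: 4·4 = 16 | 5·0+4·0+6·0+2·8+1·0 = 16
gcd(4,5,4,6,2,1) = 1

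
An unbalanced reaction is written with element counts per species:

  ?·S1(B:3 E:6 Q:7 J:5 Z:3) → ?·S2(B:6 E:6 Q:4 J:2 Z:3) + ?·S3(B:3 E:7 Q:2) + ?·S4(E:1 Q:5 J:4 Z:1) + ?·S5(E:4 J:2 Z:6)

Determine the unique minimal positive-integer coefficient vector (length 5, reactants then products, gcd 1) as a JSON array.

B: 6·3 = 18 | 2·6+2·3+6·0+1·0 = 18
E: 6·6 = 36 | 2·6+2·7+6·1+1·4 = 36
Q: 6·7 = 42 | 2·4+2·2+6·5+1·0 = 42
J: 6·5 = 30 | 2·2+2·0+6·4+1·2 = 30
Z: 6·3 = 18 | 2·3+2·0+6·1+1·6 = 18
gcd(6,2,2,6,1) = 1

Coefficients: [6, 2, 2, 6, 1]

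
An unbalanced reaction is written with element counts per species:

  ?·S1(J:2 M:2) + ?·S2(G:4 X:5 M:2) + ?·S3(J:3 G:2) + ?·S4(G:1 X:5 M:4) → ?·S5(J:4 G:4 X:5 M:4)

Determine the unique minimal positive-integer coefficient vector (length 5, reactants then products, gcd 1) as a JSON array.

Coefficients: [1, 1, 6, 4, 5]

J: 1·2+1·0+6·3+4·0 = 20 | 5·4 = 20
G: 1·0+1·4+6·2+4·1 = 20 | 5·4 = 20
X: 1·0+1·5+6·0+4·5 = 25 | 5·5 = 25
M: 1·2+1·2+6·0+4·4 = 20 | 5·4 = 20
gcd(1,1,6,4,5) = 1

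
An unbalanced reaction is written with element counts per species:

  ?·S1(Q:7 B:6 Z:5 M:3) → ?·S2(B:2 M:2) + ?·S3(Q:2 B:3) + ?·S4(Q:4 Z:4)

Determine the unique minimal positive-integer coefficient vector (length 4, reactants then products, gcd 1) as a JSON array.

Coefficients: [4, 6, 4, 5]

Q: 4·7 = 28 | 6·0+4·2+5·4 = 28
B: 4·6 = 24 | 6·2+4·3+5·0 = 24
Z: 4·5 = 20 | 6·0+4·0+5·4 = 20
M: 4·3 = 12 | 6·2+4·0+5·0 = 12
gcd(4,6,4,5) = 1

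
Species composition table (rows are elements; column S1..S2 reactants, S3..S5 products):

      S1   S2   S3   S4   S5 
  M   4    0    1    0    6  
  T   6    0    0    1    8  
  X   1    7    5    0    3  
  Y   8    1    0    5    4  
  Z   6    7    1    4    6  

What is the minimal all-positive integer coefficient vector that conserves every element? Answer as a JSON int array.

M: 5·4+2·0 = 20 | 2·1+6·0+3·6 = 20
T: 5·6+2·0 = 30 | 2·0+6·1+3·8 = 30
X: 5·1+2·7 = 19 | 2·5+6·0+3·3 = 19
Y: 5·8+2·1 = 42 | 2·0+6·5+3·4 = 42
Z: 5·6+2·7 = 44 | 2·1+6·4+3·6 = 44
gcd(5,2,2,6,3) = 1

Coefficients: [5, 2, 2, 6, 3]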